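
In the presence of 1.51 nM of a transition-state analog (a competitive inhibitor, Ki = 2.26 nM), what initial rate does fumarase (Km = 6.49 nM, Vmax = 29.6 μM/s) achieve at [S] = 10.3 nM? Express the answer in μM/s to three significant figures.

14.4 μM/s

With α = 1 + [I]/Ki = 1 + 1.51/2.26 = 1.668, the competitive rate law is v = Vmax[S] / (αKm + [S]).
v = 29.6×10.3 / (1.668×6.49 + 10.3) = 304.9/21.13 = 14.4 μM/s.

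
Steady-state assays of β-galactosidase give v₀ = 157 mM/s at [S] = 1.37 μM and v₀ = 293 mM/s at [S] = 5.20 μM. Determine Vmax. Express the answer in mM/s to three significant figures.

425 mM/s

From v = Vmax[S]/(Km+[S]), each point gives Vmax = v(Km+[S])/[S].
Equating: 157(Km+1.37)/1.37 = 293(Km+5.20)/5.20.
114.6·Km + 157 = 56.35·Km + 293, so (114.6 − 56.35)·Km = 293 − 157.
Km = 136.0/58.25 = 2.33 μM; then Vmax = 157(2.33+1.37)/1.37 = 425 mM/s.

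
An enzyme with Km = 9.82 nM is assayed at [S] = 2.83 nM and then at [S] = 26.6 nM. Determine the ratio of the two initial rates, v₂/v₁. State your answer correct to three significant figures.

3.26

Since Vmax cancels, v₂/v₁ = [S]₂(Km+[S]₁) / [S]₁(Km+[S]₂).
= 26.6×(9.82+2.83) / (2.83×(9.82+26.6)) = 336.5/103.1 = 3.26.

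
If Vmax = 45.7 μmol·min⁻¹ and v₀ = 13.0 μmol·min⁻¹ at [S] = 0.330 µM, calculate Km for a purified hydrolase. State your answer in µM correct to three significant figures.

From v = Vmax[S]/(Km+[S]), Km = [S](Vmax − v)/v.
Km = 0.330 × (45.7 − 13.0) / 13.0 = 10.79/13.0 = 0.830 µM.

0.830 µM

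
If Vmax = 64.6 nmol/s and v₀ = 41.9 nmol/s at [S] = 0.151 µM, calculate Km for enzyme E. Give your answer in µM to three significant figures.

0.0818 µM

From v = Vmax[S]/(Km+[S]), Km = [S](Vmax − v)/v.
Km = 0.151 × (64.6 − 41.9) / 41.9 = 3.428/41.9 = 0.0818 µM.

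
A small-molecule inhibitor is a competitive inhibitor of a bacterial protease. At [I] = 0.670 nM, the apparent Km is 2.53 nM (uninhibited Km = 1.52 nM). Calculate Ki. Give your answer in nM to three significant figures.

1.01 nM

Competitive: Km,app = α·Km with α = 1 + [I]/Ki.
α = Km,app/Km = 2.53/1.52 = 1.664.
Ki = [I]/(α − 1) = 0.670/0.6645 = 1.01 nM.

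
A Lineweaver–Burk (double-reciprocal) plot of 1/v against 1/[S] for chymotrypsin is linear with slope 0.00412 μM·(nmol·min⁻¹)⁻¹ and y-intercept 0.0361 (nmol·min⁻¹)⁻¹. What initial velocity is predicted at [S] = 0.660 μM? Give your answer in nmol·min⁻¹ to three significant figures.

23.6 nmol·min⁻¹

The y-intercept is 1/Vmax, so Vmax = 1/0.0361 = 27.7 nmol·min⁻¹.
The slope is Km/Vmax, so Km = 0.00412 × 27.7 = 0.114 μM.
Then v = 27.7 × 0.660/(0.114 + 0.660) = 23.6 nmol·min⁻¹.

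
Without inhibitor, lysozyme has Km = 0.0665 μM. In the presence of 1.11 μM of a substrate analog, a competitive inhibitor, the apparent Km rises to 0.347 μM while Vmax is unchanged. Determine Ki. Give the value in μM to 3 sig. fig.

Competitive: Km,app = α·Km with α = 1 + [I]/Ki.
α = Km,app/Km = 0.347/0.0665 = 5.218.
Since α = 1 + [I]/Ki, [I]/Ki = 5.218 − 1 = 4.218 and Ki = 1.11/4.218 = 0.263 μM.

0.263 μM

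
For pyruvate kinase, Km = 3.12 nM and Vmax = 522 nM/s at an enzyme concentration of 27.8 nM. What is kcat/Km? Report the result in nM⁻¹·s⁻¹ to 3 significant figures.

kcat = Vmax/[E]total = 522/27.8 = 18.8 s⁻¹.
kcat/Km = 18.8/3.12 = 6.02 nM⁻¹·s⁻¹.

6.02 nM⁻¹·s⁻¹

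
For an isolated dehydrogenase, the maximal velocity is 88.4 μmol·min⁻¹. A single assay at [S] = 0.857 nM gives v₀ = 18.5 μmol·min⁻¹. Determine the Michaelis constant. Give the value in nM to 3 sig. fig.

3.24 nM

v/Vmax = 18.5/88.4 = 0.2093 = [S]/(Km+[S]).
So Km + [S] = [S]/0.2093 = 4.095 nM, giving Km = 4.095 − 0.857 = 3.24 nM.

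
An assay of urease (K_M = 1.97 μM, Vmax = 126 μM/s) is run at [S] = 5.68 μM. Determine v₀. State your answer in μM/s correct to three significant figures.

93.6 μM/s

[S]/(Km+[S]) = 5.68/7.650 = 0.7425, the fractional saturation.
v = 0.7425 × Vmax = 0.7425 × 126 = 93.6 μM/s.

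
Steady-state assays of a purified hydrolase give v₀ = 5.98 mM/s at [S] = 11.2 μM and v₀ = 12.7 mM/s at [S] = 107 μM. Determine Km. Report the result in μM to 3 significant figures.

From v = Vmax[S]/(Km+[S]), each point gives Vmax = v(Km+[S])/[S].
Equating: 5.98(Km+11.2)/11.2 = 12.7(Km+107)/107.
0.5339·Km + 5.98 = 0.1187·Km + 12.7, so (0.5339 − 0.1187)·Km = 12.7 − 5.98.
Km = 6.720/0.4152 = 16.2 μM; then Vmax = 5.98(16.2+11.2)/11.2 = 14.6 mM/s.

16.2 μM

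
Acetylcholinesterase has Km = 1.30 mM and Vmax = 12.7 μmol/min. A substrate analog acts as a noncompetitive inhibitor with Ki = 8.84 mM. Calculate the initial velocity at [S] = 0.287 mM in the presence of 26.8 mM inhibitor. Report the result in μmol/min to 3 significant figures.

0.570 μmol/min

With α = 1 + [I]/Ki = 1 + 26.8/8.84 = 4.032, the noncompetitive rate law is v = (Vmax/α)·[S] / (Km + [S]).
v = (12.7/4.032)×0.287 / (1.30 + 0.287) = 0.9041/1.587 = 0.570 μmol/min.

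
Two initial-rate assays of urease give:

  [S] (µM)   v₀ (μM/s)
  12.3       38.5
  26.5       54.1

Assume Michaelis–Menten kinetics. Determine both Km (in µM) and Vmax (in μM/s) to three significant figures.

Km = 14.3 µM; Vmax = 83.4 μM/s

From v = Vmax[S]/(Km+[S]), each point gives Vmax = v(Km+[S])/[S].
Equating: 38.5(Km+12.3)/12.3 = 54.1(Km+26.5)/26.5.
3.130·Km + 38.5 = 2.042·Km + 54.1, so (3.130 − 2.042)·Km = 54.1 − 38.5.
Km = 15.60/1.089 = 14.3 µM; then Vmax = 38.5(14.3+12.3)/12.3 = 83.4 μM/s.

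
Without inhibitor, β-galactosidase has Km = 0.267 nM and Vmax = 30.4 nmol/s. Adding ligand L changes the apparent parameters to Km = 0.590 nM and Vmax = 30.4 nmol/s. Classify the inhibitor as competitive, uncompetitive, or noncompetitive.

Km increases (0.267 → 0.590 nM) while Vmax is unchanged — the hallmark of competitive inhibition.

competitive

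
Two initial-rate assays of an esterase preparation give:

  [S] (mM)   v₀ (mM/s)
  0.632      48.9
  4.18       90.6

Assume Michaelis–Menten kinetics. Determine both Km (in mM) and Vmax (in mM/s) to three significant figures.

In reciprocal form, 1/v = (Km/Vmax)·(1/[S]) + 1/Vmax. The two points give (1/[S], 1/v) = (1.582, 0.02045) and (0.2392, 0.01104).
Slope = (0.02045 − 0.01104)/(1.582 − 0.2392) = 0.007008; intercept = 0.02045 − 0.007008×1.582 = 0.009361.
Vmax = 1/intercept = 107 mM/s; Km = slope × Vmax = 0.007008 × 107 = 0.749 mM.

Km = 0.749 mM; Vmax = 107 mM/s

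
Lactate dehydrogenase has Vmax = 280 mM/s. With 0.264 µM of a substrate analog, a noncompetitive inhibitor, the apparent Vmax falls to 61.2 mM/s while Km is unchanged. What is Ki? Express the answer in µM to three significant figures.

Noncompetitive: Vmax,app = Vmax/α with α = 1 + [I]/Ki.
α = Vmax/Vmax,app = 280/61.2 = 4.575.
Ki = [I]/(α − 1) = 0.264/3.575 = 0.0738 µM.

0.0738 µM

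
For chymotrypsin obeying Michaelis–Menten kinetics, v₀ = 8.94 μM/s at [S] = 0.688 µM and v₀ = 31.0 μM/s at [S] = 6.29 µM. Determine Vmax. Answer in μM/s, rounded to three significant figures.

From v = Vmax[S]/(Km+[S]), each point gives Vmax = v(Km+[S])/[S].
Equating: 8.94(Km+0.688)/0.688 = 31.0(Km+6.29)/6.29.
12.99·Km + 8.94 = 4.928·Km + 31.0, so (12.99 − 4.928)·Km = 31.0 − 8.94.
Km = 22.06/8.066 = 2.74 µM; then Vmax = 8.94(2.74+0.688)/0.688 = 44.5 μM/s.

44.5 μM/s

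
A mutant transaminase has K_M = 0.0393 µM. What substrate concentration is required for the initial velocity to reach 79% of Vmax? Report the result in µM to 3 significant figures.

v/Vmax = [S]/(Km+[S]) = 0.79, so [S] = Km·0.79/(1 − 0.79) = 0.0393 × 3.762.
[S] = 0.148 µM.

0.148 µM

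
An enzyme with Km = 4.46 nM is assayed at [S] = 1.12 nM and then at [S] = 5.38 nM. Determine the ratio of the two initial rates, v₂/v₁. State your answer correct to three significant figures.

Since Vmax cancels, v₂/v₁ = [S]₂(Km+[S]₁) / [S]₁(Km+[S]₂).
= 5.38×(4.46+1.12) / (1.12×(4.46+5.38)) = 30.02/11.02 = 2.72.

2.72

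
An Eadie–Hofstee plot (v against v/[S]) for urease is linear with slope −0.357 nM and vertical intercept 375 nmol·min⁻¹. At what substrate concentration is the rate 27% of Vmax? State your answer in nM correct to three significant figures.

0.132 nM

The Eadie–Hofstee slope gives Km = 0.357 nM (slope = −Km).
v/Vmax = [S]/(Km+[S]) = 0.27 ⇒ [S] = Km·0.27/(1−0.27) = 0.357 × 0.3699 = 0.132 nM.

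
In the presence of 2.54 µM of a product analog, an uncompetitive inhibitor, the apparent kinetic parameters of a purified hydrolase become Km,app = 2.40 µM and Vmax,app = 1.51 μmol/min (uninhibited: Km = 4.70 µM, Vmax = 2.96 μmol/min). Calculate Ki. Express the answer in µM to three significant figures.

Uncompetitive: Vmax,app = Vmax/α (and Km,app = Km/α) with α = 1 + [I]/Ki.
α = Vmax/Vmax,app = 2.96/1.51 = 1.960.
Ki = [I]/(α − 1) = 2.54/0.9603 = 2.65 µM.

2.65 µM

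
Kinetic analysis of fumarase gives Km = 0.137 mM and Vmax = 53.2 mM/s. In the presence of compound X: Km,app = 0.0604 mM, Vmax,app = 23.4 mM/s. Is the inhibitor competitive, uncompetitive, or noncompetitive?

uncompetitive

Both Km and Vmax decrease by the same factor (~2.27-fold) — characteristic of uncompetitive inhibition.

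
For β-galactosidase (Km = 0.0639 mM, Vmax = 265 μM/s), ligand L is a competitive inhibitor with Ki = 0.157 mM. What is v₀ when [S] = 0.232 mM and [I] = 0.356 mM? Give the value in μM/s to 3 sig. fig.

139 μM/s

α = 1 + [I]/Ki = 1 + 0.356/0.157 = 3.268.
For a competitive inhibitor, Vmax is unchanged and the apparent Km becomes α·Km: Km,app = 0.209 mM, Vmax,app = 265 μM/s.
v = Vmax,app·[S]/(Km,app + [S]) = 265 × 0.232/(0.209 + 0.232) = 139 μM/s.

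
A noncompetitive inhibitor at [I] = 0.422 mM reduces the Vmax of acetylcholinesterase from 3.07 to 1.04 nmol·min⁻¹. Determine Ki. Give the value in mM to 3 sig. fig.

Noncompetitive: Vmax,app = Vmax/α with α = 1 + [I]/Ki.
α = Vmax/Vmax,app = 3.07/1.04 = 2.952.
Ki = [I]/(α − 1) = 0.422/1.952 = 0.216 mM.

0.216 mM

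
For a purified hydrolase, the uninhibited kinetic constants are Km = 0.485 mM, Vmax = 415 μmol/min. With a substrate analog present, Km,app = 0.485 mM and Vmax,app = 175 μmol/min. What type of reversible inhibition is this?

Vmax decreases (415 → 175 μmol/min) while Km is unchanged — pure noncompetitive inhibition.

noncompetitive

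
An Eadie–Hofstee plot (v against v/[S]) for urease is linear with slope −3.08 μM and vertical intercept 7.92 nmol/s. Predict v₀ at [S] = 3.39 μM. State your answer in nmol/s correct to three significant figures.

4.15 nmol/s

In the Eadie–Hofstee form v = Vmax − Km·(v/[S]), the slope is −Km and the intercept is Vmax, so Km = 3.08 μM and Vmax = 7.92 nmol/s.
v = 7.92 × 3.39/(3.08 + 3.39) = 4.15 nmol/s.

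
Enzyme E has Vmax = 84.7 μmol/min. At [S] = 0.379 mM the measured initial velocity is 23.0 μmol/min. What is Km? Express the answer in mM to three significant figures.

From v = Vmax[S]/(Km+[S]), Km = [S](Vmax − v)/v.
Km = 0.379 × (84.7 − 23.0) / 23.0 = 23.38/23.0 = 1.02 mM.

1.02 mM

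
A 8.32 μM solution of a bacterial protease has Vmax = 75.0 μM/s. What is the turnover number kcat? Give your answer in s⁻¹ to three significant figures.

kcat = Vmax/[E]total = 75.0 μM/s / 8.32 μM = 9.01 s⁻¹.

9.01 s⁻¹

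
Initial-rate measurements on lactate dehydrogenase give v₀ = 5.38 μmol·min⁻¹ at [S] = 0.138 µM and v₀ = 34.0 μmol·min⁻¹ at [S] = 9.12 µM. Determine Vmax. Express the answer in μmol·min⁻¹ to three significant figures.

From v = Vmax[S]/(Km+[S]), each point gives Vmax = v(Km+[S])/[S].
Equating: 5.38(Km+0.138)/0.138 = 34.0(Km+9.12)/9.12.
38.99·Km + 5.38 = 3.728·Km + 34.0, so (38.99 − 3.728)·Km = 34.0 − 5.38.
Km = 28.62/35.26 = 0.812 µM; then Vmax = 5.38(0.812+0.138)/0.138 = 37.0 μmol·min⁻¹.

37.0 μmol·min⁻¹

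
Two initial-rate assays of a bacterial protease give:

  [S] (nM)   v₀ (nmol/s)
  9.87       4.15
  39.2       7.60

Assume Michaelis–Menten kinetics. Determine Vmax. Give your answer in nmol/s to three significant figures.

From v = Vmax[S]/(Km+[S]), each point gives Vmax = v(Km+[S])/[S].
Equating: 4.15(Km+9.87)/9.87 = 7.60(Km+39.2)/39.2.
0.4205·Km + 4.15 = 0.1939·Km + 7.60, so (0.4205 − 0.1939)·Km = 7.60 − 4.15.
Km = 3.450/0.2266 = 15.2 nM; then Vmax = 4.15(15.2+9.87)/9.87 = 10.6 nmol/s.

10.6 nmol/s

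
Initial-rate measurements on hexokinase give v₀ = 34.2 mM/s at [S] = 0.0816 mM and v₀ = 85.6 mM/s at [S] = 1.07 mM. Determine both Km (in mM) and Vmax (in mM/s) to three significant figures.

In reciprocal form, 1/v = (Km/Vmax)·(1/[S]) + 1/Vmax. The two points give (1/[S], 1/v) = (12.25, 0.02924) and (0.9346, 0.01168).
Slope = (0.02924 − 0.01168)/(12.25 − 0.9346) = 0.001551; intercept = 0.02924 − 0.001551×12.25 = 0.01023.
Vmax = 1/intercept = 97.7 mM/s; Km = slope × Vmax = 0.001551 × 97.7 = 0.152 mM.

Km = 0.152 mM; Vmax = 97.7 mM/s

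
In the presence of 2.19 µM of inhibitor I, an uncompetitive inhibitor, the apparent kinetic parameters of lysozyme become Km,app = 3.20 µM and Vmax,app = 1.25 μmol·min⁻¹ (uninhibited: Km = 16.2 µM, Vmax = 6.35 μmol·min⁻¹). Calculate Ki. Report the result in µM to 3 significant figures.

0.537 µM

Uncompetitive: Vmax,app = Vmax/α (and Km,app = Km/α) with α = 1 + [I]/Ki.
α = Vmax/Vmax,app = 6.35/1.25 = 5.080.
Since α = 1 + [I]/Ki, [I]/Ki = 5.080 − 1 = 4.080 and Ki = 2.19/4.080 = 0.537 µM.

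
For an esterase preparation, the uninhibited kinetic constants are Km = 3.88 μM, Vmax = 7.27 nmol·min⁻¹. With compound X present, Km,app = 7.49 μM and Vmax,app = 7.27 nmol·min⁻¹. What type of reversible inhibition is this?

competitive

Km increases (3.88 → 7.49 μM) while Vmax is unchanged — the hallmark of competitive inhibition.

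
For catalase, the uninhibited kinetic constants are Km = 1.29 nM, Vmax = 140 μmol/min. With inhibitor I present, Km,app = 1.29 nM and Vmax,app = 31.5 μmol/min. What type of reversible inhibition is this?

noncompetitive

Vmax decreases (140 → 31.5 μmol/min) while Km is unchanged — pure noncompetitive inhibition.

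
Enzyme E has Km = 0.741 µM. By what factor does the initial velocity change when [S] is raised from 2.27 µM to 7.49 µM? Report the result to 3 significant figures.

The fractional saturations are [S]/(Km+[S]) = 2.27/3.011 = 0.7539 and 7.49/8.231 = 0.9100.
v₂/v₁ is just their ratio: 0.9100/0.7539 = 1.21.

1.21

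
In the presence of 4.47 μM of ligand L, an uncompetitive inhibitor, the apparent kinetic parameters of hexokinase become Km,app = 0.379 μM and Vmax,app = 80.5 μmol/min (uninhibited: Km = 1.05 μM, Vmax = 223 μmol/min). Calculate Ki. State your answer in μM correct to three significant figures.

Uncompetitive: Vmax,app = Vmax/α (and Km,app = Km/α) with α = 1 + [I]/Ki.
α = Vmax/Vmax,app = 223/80.5 = 2.770.
Since α = 1 + [I]/Ki, [I]/Ki = 2.770 − 1 = 1.770 and Ki = 4.47/1.770 = 2.53 μM.

2.53 μM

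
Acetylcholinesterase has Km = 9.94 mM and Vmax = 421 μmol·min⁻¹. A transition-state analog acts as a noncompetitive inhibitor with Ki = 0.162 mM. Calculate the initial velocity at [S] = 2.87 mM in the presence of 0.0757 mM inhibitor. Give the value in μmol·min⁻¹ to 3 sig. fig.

64.3 μmol·min⁻¹

With α = 1 + [I]/Ki = 1 + 0.0757/0.162 = 1.467, the noncompetitive rate law is v = (Vmax/α)·[S] / (Km + [S]).
v = (421/1.467)×2.87 / (9.94 + 2.87) = 823.5/12.81 = 64.3 μmol·min⁻¹.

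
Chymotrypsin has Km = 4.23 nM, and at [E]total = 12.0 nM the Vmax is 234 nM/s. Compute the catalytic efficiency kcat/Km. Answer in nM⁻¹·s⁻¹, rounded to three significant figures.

kcat = Vmax/[E]total = 234/12.0 = 19.5 s⁻¹.
kcat/Km = 19.5/4.23 = 4.61 nM⁻¹·s⁻¹.

4.61 nM⁻¹·s⁻¹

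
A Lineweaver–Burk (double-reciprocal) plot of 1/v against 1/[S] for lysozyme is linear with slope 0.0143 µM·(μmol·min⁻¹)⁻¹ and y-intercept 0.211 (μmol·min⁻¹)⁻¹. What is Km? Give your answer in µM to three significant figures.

y-intercept = 1/Vmax ⇒ Vmax = 4.74 μmol·min⁻¹; slope = Km/Vmax ⇒ Km = slope × Vmax.
Km = 0.0143 × 4.74 = 0.0678 µM.

0.0678 µM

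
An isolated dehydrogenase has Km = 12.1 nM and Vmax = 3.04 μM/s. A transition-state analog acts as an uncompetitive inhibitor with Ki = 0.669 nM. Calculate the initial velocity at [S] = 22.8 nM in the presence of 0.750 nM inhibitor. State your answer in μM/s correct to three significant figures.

α = 1 + [I]/Ki = 1 + 0.750/0.669 = 2.121.
For an uncompetitive inhibitor, both parameters are divided by α, giving Vmax/α and Km/α: Km,app = 5.70 nM, Vmax,app = 1.43 μM/s.
v = Vmax,app·[S]/(Km,app + [S]) = 1.43 × 22.8/(5.70 + 22.8) = 1.15 μM/s.

1.15 μM/s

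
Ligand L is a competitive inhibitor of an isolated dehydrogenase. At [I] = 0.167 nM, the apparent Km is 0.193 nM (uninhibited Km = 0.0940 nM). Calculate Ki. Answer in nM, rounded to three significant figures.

Competitive: Km,app = α·Km with α = 1 + [I]/Ki.
α = Km,app/Km = 0.193/0.0940 = 2.053.
Ki = [I]/(α − 1) = 0.167/1.053 = 0.159 nM.

0.159 nM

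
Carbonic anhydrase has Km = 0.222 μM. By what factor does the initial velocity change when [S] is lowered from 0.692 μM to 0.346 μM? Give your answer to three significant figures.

The fractional saturations are [S]/(Km+[S]) = 0.692/0.9140 = 0.7571 and 0.346/0.5680 = 0.6092.
v₂/v₁ is just their ratio: 0.6092/0.7571 = 0.805.

0.805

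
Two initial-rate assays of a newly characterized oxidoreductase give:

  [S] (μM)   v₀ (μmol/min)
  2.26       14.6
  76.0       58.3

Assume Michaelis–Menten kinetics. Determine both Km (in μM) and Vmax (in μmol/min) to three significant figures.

Km = 7.68 μM; Vmax = 64.2 μmol/min

From v = Vmax[S]/(Km+[S]), each point gives Vmax = v(Km+[S])/[S].
Equating: 14.6(Km+2.26)/2.26 = 58.3(Km+76.0)/76.0.
6.460·Km + 14.6 = 0.7671·Km + 58.3, so (6.460 − 0.7671)·Km = 58.3 − 14.6.
Km = 43.70/5.693 = 7.68 μM; then Vmax = 14.6(7.68+2.26)/2.26 = 64.2 μmol/min.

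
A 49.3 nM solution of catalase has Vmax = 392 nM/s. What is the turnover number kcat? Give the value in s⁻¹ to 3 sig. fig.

kcat = Vmax/[E]total = 392 nM/s / 49.3 nM = 7.95 s⁻¹.

7.95 s⁻¹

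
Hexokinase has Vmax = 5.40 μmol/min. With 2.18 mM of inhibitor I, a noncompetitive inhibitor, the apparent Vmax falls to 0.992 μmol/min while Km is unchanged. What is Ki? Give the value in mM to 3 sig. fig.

Noncompetitive: Vmax,app = Vmax/α with α = 1 + [I]/Ki.
α = Vmax/Vmax,app = 5.40/0.992 = 5.444.
Ki = [I]/(α − 1) = 2.18/4.444 = 0.491 mM.

0.491 mM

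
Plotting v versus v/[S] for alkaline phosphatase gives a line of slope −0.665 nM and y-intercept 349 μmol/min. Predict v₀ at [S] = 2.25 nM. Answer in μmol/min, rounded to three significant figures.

269 μmol/min

In the Eadie–Hofstee form v = Vmax − Km·(v/[S]), the slope is −Km and the intercept is Vmax, so Km = 0.665 nM and Vmax = 349 μmol/min.
v = 349 × 2.25/(0.665 + 2.25) = 269 μmol/min.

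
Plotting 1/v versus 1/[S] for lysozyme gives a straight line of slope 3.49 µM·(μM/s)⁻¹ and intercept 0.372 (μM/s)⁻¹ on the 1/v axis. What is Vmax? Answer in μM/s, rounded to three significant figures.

The y-intercept of a Lineweaver–Burk plot equals 1/Vmax, so Vmax = 1/0.372 = 2.69 μM/s.

2.69 μM/s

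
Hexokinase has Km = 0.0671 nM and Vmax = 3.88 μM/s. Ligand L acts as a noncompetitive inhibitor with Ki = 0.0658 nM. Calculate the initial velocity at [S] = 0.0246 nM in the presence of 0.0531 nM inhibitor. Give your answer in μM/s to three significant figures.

With α = 1 + [I]/Ki = 1 + 0.0531/0.0658 = 1.807, the noncompetitive rate law is v = (Vmax/α)·[S] / (Km + [S]).
v = (3.88/1.807)×0.0246 / (0.0671 + 0.0246) = 0.05282/0.09170 = 0.576 μM/s.

0.576 μM/s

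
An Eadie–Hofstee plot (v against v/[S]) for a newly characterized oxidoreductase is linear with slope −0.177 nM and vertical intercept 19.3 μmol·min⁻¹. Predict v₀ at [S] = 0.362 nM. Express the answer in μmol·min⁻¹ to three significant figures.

13.0 μmol·min⁻¹

In the Eadie–Hofstee form v = Vmax − Km·(v/[S]), the slope is −Km and the intercept is Vmax, so Km = 0.177 nM and Vmax = 19.3 μmol·min⁻¹.
v = 19.3 × 0.362/(0.177 + 0.362) = 13.0 μmol·min⁻¹.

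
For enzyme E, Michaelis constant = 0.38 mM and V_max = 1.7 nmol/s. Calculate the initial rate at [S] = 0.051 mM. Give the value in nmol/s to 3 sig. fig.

v = Vmax·[S]/(Km + [S]) = 1.7 × 0.051 / (0.38 + 0.051)
  = 0.08670 / 0.4310 = 0.201 nmol/s.

0.201 nmol/s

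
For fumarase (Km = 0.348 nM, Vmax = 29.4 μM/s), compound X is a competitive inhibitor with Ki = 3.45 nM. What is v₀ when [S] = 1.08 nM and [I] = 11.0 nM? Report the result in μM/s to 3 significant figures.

With α = 1 + [I]/Ki = 1 + 11.0/3.45 = 4.188, the competitive rate law is v = Vmax[S] / (αKm + [S]).
v = 29.4×1.08 / (4.188×0.348 + 1.08) = 31.75/2.538 = 12.5 μM/s.

12.5 μM/s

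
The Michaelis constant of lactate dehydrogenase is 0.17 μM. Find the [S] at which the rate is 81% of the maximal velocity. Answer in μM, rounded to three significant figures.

0.725 μM

v/Vmax = [S]/(Km+[S]) = 0.81, so [S] = Km·0.81/(1 − 0.81) = 0.17 × 4.263.
[S] = 0.725 μM.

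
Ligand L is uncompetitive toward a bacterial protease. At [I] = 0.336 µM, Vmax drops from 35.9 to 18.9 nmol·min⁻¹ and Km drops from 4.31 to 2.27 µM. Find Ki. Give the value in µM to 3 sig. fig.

Uncompetitive: Vmax,app = Vmax/α (and Km,app = Km/α) with α = 1 + [I]/Ki.
α = Vmax/Vmax,app = 35.9/18.9 = 1.899.
Ki = [I]/(α − 1) = 0.336/0.8995 = 0.374 µM.

0.374 µM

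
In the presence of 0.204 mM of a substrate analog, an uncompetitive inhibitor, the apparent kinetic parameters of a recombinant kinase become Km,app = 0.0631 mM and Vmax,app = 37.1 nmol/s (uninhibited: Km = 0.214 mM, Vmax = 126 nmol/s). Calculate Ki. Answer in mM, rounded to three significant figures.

0.0851 mM

Uncompetitive: Vmax,app = Vmax/α (and Km,app = Km/α) with α = 1 + [I]/Ki.
α = Vmax/Vmax,app = 126/37.1 = 3.396.
Ki = [I]/(α − 1) = 0.204/2.396 = 0.0851 mM.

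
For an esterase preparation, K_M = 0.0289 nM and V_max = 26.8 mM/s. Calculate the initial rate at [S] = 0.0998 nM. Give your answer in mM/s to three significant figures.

v = Vmax·[S]/(Km + [S]) = 26.8 × 0.0998 / (0.0289 + 0.0998)
  = 2.675 / 0.1287 = 20.8 mM/s.

20.8 mM/s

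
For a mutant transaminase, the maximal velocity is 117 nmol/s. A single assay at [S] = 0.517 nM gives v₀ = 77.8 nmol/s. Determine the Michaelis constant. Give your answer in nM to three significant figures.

0.260 nM

v/Vmax = 77.8/117 = 0.6650 = [S]/(Km+[S]).
So Km + [S] = [S]/0.6650 = 0.7775 nM, giving Km = 0.7775 − 0.517 = 0.260 nM.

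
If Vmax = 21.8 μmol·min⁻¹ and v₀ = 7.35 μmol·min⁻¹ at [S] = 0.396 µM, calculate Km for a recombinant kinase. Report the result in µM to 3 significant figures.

0.779 µM

From v = Vmax[S]/(Km+[S]), Km = [S](Vmax − v)/v.
Km = 0.396 × (21.8 − 7.35) / 7.35 = 5.722/7.35 = 0.779 µM.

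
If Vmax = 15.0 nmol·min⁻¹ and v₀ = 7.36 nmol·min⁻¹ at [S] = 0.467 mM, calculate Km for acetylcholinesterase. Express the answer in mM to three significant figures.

v/Vmax = 7.36/15.0 = 0.4907 = [S]/(Km+[S]).
So Km + [S] = [S]/0.4907 = 0.9518 mM, giving Km = 0.9518 − 0.467 = 0.485 mM.

0.485 mM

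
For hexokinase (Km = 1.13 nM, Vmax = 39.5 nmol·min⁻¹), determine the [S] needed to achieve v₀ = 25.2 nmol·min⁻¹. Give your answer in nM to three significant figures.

The required fractional saturation is v/Vmax = 25.2/39.5 = 0.6380.
Then [S]/(Km+[S]) = 0.6380 ⇒ [S] = 1.13 × 0.6380/(1 − 0.6380) = 1.99 nM.

1.99 nM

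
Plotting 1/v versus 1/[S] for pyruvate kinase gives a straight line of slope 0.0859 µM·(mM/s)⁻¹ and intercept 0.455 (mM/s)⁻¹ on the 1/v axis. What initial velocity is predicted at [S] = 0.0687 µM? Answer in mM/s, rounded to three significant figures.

The y-intercept is 1/Vmax, so Vmax = 1/0.455 = 2.20 mM/s.
The slope is Km/Vmax, so Km = 0.0859 × 2.20 = 0.189 µM.
Then v = 2.20 × 0.0687/(0.189 + 0.0687) = 0.586 mM/s.

0.586 mM/s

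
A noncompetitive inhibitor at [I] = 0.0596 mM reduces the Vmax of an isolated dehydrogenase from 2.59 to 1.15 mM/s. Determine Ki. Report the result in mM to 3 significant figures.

Noncompetitive: Vmax,app = Vmax/α with α = 1 + [I]/Ki.
α = Vmax/Vmax,app = 2.59/1.15 = 2.252.
Since α = 1 + [I]/Ki, [I]/Ki = 2.252 − 1 = 1.252 and Ki = 0.0596/1.252 = 0.0476 mM.

0.0476 mM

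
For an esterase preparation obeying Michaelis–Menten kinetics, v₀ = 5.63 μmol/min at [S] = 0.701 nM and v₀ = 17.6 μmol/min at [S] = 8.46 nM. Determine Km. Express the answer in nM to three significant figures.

2.01 nM

In reciprocal form, 1/v = (Km/Vmax)·(1/[S]) + 1/Vmax. The two points give (1/[S], 1/v) = (1.427, 0.1776) and (0.1182, 0.05682).
Slope = (0.1776 − 0.05682)/(1.427 − 0.1182) = 0.09233; intercept = 0.1776 − 0.09233×1.427 = 0.04590.
Vmax = 1/intercept = 21.8 μmol/min; Km = slope × Vmax = 0.09233 × 21.8 = 2.01 nM.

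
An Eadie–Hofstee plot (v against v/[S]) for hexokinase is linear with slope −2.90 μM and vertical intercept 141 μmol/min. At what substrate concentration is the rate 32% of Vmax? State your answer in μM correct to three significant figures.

1.36 μM

The Eadie–Hofstee slope gives Km = 2.90 μM (slope = −Km).
v/Vmax = [S]/(Km+[S]) = 0.32 ⇒ [S] = Km·0.32/(1−0.32) = 2.90 × 0.4706 = 1.36 μM.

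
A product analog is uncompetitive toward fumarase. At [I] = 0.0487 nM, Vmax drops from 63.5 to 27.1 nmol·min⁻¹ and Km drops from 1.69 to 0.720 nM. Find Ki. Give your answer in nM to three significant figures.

Uncompetitive: Vmax,app = Vmax/α (and Km,app = Km/α) with α = 1 + [I]/Ki.
α = Vmax/Vmax,app = 63.5/27.1 = 2.343.
Since α = 1 + [I]/Ki, [I]/Ki = 2.343 − 1 = 1.343 and Ki = 0.0487/1.343 = 0.0363 nM.

0.0363 nM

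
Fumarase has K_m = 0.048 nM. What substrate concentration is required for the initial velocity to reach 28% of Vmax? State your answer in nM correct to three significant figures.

0.0187 nM

v/Vmax = [S]/(Km+[S]) = 0.28, so [S] = Km·0.28/(1 − 0.28) = 0.048 × 0.3889.
[S] = 0.0187 nM.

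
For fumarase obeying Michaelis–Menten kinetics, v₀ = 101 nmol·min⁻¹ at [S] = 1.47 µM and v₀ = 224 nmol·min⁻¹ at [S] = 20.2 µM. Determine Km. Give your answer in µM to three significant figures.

2.13 µM

In reciprocal form, 1/v = (Km/Vmax)·(1/[S]) + 1/Vmax. The two points give (1/[S], 1/v) = (0.6803, 0.009901) and (0.04950, 0.004464).
Slope = (0.009901 − 0.004464)/(0.6803 − 0.04950) = 0.008619; intercept = 0.009901 − 0.008619×0.6803 = 0.004038.
Vmax = 1/intercept = 248 nmol·min⁻¹; Km = slope × Vmax = 0.008619 × 248 = 2.13 µM.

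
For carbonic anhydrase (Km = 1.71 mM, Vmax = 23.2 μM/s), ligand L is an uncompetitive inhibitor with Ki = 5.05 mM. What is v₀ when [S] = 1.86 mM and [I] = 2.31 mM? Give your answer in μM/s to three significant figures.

9.76 μM/s

With α = 1 + [I]/Ki = 1 + 2.31/5.05 = 1.457, the uncompetitive rate law is v = (Vmax/α)·[S] / (Km/α + [S]).
v = (23.2/1.457)×1.86 / (1.71/1.457 + 1.86) = 29.61/3.033 = 9.76 μM/s.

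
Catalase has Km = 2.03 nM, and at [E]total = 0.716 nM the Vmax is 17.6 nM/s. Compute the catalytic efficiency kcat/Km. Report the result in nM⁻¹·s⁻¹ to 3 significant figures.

12.1 nM⁻¹·s⁻¹

kcat = Vmax/[E]total = 17.6/0.716 = 24.6 s⁻¹.
kcat/Km = 24.6/2.03 = 12.1 nM⁻¹·s⁻¹.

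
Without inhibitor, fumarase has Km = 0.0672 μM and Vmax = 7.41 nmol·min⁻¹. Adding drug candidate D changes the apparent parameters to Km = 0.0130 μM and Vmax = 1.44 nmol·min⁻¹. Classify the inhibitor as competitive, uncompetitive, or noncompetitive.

Both Km and Vmax decrease by the same factor (~5.15-fold) — characteristic of uncompetitive inhibition.

uncompetitive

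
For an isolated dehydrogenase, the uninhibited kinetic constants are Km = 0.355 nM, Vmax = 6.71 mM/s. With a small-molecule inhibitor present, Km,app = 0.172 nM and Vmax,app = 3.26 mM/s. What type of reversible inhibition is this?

uncompetitive

Both Km and Vmax decrease by the same factor (~2.06-fold) — characteristic of uncompetitive inhibition.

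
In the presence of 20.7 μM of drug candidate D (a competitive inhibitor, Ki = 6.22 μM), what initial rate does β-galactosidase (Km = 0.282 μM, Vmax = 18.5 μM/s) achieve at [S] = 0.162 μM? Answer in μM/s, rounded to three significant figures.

2.17 μM/s

α = 1 + [I]/Ki = 1 + 20.7/6.22 = 4.328.
For a competitive inhibitor, Vmax is unchanged and the apparent Km becomes α·Km: Km,app = 1.22 μM, Vmax,app = 18.5 μM/s.
v = Vmax,app·[S]/(Km,app + [S]) = 18.5 × 0.162/(1.22 + 0.162) = 2.17 μM/s.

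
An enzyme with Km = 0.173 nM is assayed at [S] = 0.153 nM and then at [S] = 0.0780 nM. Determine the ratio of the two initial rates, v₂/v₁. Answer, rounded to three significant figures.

0.662

The fractional saturations are [S]/(Km+[S]) = 0.153/0.3260 = 0.4693 and 0.0780/0.2510 = 0.3108.
v₂/v₁ is just their ratio: 0.3108/0.4693 = 0.662.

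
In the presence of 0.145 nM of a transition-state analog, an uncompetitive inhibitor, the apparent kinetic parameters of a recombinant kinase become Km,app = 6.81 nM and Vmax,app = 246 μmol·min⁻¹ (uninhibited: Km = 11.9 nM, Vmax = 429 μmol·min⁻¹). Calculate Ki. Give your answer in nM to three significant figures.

0.195 nM

Uncompetitive: Vmax,app = Vmax/α (and Km,app = Km/α) with α = 1 + [I]/Ki.
α = Vmax/Vmax,app = 429/246 = 1.744.
Ki = [I]/(α − 1) = 0.145/0.7439 = 0.195 nM.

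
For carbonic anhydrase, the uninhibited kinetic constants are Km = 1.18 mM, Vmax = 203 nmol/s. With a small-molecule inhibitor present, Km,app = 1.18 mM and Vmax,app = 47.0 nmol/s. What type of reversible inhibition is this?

Vmax decreases (203 → 47.0 nmol/s) while Km is unchanged — pure noncompetitive inhibition.

noncompetitive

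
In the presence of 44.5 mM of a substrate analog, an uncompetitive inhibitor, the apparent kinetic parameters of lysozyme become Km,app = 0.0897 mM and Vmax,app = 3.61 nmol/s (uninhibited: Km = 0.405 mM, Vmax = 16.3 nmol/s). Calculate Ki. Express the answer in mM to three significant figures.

Uncompetitive: Vmax,app = Vmax/α (and Km,app = Km/α) with α = 1 + [I]/Ki.
α = Vmax/Vmax,app = 16.3/3.61 = 4.515.
Since α = 1 + [I]/Ki, [I]/Ki = 4.515 − 1 = 3.515 and Ki = 44.5/3.515 = 12.7 mM.

12.7 mM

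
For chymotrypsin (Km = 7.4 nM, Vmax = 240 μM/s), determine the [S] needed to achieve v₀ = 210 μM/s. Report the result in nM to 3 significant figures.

51.8 nM

The required fractional saturation is v/Vmax = 210/240 = 0.8750.
Then [S]/(Km+[S]) = 0.8750 ⇒ [S] = 7.4 × 0.8750/(1 − 0.8750) = 51.8 nM.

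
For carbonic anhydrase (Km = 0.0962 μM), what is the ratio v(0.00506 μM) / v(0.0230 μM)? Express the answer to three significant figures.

Since Vmax cancels, v₂/v₁ = [S]₂(Km+[S]₁) / [S]₁(Km+[S]₂).
= 0.00506×(0.0962+0.0230) / (0.0230×(0.0962+0.00506)) = 0.0006032/0.002329 = 0.259.

0.259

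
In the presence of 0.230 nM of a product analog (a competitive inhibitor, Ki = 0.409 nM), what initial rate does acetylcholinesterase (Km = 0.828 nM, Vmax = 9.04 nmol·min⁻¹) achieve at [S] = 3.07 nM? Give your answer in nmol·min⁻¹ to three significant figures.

With α = 1 + [I]/Ki = 1 + 0.230/0.409 = 1.562, the competitive rate law is v = Vmax[S] / (αKm + [S]).
v = 9.04×3.07 / (1.562×0.828 + 3.07) = 27.75/4.364 = 6.36 nmol·min⁻¹.

6.36 nmol·min⁻¹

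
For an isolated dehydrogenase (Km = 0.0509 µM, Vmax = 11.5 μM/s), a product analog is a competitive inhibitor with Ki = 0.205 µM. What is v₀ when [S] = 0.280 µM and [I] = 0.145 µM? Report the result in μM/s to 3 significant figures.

8.78 μM/s

α = 1 + [I]/Ki = 1 + 0.145/0.205 = 1.707.
For a competitive inhibitor, Vmax is unchanged and the apparent Km becomes α·Km: Km,app = 0.0869 µM, Vmax,app = 11.5 μM/s.
v = Vmax,app·[S]/(Km,app + [S]) = 11.5 × 0.280/(0.0869 + 0.280) = 8.78 μM/s.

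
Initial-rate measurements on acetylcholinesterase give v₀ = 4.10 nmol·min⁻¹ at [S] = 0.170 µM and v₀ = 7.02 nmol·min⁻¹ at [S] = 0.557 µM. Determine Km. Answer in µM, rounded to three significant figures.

From v = Vmax[S]/(Km+[S]), each point gives Vmax = v(Km+[S])/[S].
Equating: 4.10(Km+0.170)/0.170 = 7.02(Km+0.557)/0.557.
24.12·Km + 4.10 = 12.60·Km + 7.02, so (24.12 − 12.60)·Km = 7.02 − 4.10.
Km = 2.920/11.51 = 0.254 µM; then Vmax = 4.10(0.254+0.170)/0.170 = 10.2 nmol·min⁻¹.

0.254 µM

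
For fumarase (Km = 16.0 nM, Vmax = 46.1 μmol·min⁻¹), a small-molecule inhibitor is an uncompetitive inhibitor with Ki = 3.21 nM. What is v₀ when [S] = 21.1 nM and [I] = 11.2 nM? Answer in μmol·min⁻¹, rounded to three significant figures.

α = 1 + [I]/Ki = 1 + 11.2/3.21 = 4.489.
For an uncompetitive inhibitor, both parameters are divided by α, giving Vmax/α and Km/α: Km,app = 3.56 nM, Vmax,app = 10.3 μmol·min⁻¹.
v = Vmax,app·[S]/(Km,app + [S]) = 10.3 × 21.1/(3.56 + 21.1) = 8.79 μmol·min⁻¹.

8.79 μmol·min⁻¹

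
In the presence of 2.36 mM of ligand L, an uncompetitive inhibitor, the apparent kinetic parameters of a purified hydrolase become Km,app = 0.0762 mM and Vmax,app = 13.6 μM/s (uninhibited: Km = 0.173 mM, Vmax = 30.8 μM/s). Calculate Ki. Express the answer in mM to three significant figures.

Uncompetitive: Vmax,app = Vmax/α (and Km,app = Km/α) with α = 1 + [I]/Ki.
α = Vmax/Vmax,app = 30.8/13.6 = 2.265.
Ki = [I]/(α − 1) = 2.36/1.265 = 1.87 mM.

1.87 mM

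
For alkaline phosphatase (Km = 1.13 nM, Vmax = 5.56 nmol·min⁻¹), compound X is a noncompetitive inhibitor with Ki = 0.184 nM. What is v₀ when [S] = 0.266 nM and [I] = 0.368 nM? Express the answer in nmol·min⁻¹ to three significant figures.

0.353 nmol·min⁻¹

With α = 1 + [I]/Ki = 1 + 0.368/0.184 = 3.000, the noncompetitive rate law is v = (Vmax/α)·[S] / (Km + [S]).
v = (5.56/3.000)×0.266 / (1.13 + 0.266) = 0.4930/1.396 = 0.353 nmol·min⁻¹.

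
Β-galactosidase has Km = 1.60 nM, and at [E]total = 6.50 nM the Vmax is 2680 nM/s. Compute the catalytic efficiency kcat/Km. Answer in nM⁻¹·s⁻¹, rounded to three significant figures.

kcat = Vmax/[E]total = 2680/6.50 = 412 s⁻¹.
kcat/Km = 412/1.60 = 258 nM⁻¹·s⁻¹.

258 nM⁻¹·s⁻¹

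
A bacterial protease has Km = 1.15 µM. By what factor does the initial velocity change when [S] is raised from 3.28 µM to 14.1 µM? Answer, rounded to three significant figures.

1.25

The fractional saturations are [S]/(Km+[S]) = 3.28/4.430 = 0.7404 and 14.1/15.25 = 0.9246.
v₂/v₁ is just their ratio: 0.9246/0.7404 = 1.25.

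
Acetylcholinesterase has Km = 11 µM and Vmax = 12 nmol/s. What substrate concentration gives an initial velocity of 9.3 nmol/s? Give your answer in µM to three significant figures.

37.9 µM

The required fractional saturation is v/Vmax = 9.3/12 = 0.7750.
Then [S]/(Km+[S]) = 0.7750 ⇒ [S] = 11 × 0.7750/(1 − 0.7750) = 37.9 µM.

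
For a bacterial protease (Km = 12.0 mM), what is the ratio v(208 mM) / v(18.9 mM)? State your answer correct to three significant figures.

Since Vmax cancels, v₂/v₁ = [S]₂(Km+[S]₁) / [S]₁(Km+[S]₂).
= 208×(12.0+18.9) / (18.9×(12.0+208)) = 6427/4158 = 1.55.

1.55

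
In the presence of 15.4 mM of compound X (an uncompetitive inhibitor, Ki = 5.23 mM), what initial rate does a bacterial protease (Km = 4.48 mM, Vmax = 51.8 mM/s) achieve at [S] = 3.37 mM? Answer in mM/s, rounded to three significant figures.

9.82 mM/s

α = 1 + [I]/Ki = 1 + 15.4/5.23 = 3.945.
For an uncompetitive inhibitor, both parameters are divided by α, giving Vmax/α and Km/α: Km,app = 1.14 mM, Vmax,app = 13.1 mM/s.
v = Vmax,app·[S]/(Km,app + [S]) = 13.1 × 3.37/(1.14 + 3.37) = 9.82 mM/s.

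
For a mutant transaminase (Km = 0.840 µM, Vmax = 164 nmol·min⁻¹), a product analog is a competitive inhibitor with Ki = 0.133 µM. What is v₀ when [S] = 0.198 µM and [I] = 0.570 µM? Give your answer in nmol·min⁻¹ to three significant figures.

7.00 nmol·min⁻¹

α = 1 + [I]/Ki = 1 + 0.570/0.133 = 5.286.
For a competitive inhibitor, Vmax is unchanged and the apparent Km becomes α·Km: Km,app = 4.44 µM, Vmax,app = 164 nmol·min⁻¹.
v = Vmax,app·[S]/(Km,app + [S]) = 164 × 0.198/(4.44 + 0.198) = 7.00 nmol·min⁻¹.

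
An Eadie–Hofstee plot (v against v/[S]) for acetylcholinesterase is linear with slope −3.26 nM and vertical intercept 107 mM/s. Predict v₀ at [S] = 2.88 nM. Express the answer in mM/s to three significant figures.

In the Eadie–Hofstee form v = Vmax − Km·(v/[S]), the slope is −Km and the intercept is Vmax, so Km = 3.26 nM and Vmax = 107 mM/s.
v = 107 × 2.88/(3.26 + 2.88) = 50.2 mM/s.

50.2 mM/s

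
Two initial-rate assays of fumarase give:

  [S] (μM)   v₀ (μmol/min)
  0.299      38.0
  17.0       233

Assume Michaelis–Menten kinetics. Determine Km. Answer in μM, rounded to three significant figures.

1.72 μM

In reciprocal form, 1/v = (Km/Vmax)·(1/[S]) + 1/Vmax. The two points give (1/[S], 1/v) = (3.344, 0.02632) and (0.05882, 0.004292).
Slope = (0.02632 − 0.004292)/(3.344 − 0.05882) = 0.006703; intercept = 0.02632 − 0.006703×3.344 = 0.003898.
Vmax = 1/intercept = 257 μmol/min; Km = slope × Vmax = 0.006703 × 257 = 1.72 μM.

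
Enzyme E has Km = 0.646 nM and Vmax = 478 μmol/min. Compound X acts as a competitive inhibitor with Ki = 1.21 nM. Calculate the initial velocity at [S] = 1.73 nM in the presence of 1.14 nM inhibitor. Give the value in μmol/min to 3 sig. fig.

277 μmol/min

With α = 1 + [I]/Ki = 1 + 1.14/1.21 = 1.942, the competitive rate law is v = Vmax[S] / (αKm + [S]).
v = 478×1.73 / (1.942×0.646 + 1.73) = 826.9/2.985 = 277 μmol/min.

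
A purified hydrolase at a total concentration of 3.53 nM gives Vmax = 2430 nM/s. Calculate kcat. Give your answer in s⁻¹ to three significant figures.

688 s⁻¹

kcat = Vmax/[E]total = 2430 nM/s / 3.53 nM = 688 s⁻¹.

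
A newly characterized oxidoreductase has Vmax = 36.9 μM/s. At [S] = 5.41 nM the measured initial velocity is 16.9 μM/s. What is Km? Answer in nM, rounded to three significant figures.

6.40 nM

From v = Vmax[S]/(Km+[S]), Km = [S](Vmax − v)/v.
Km = 5.41 × (36.9 − 16.9) / 16.9 = 108.2/16.9 = 6.40 nM.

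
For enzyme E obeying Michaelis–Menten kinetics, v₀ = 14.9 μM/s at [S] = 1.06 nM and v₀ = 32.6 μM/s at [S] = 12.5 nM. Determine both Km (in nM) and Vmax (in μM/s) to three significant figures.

Km = 1.55 nM; Vmax = 36.6 μM/s

In reciprocal form, 1/v = (Km/Vmax)·(1/[S]) + 1/Vmax. The two points give (1/[S], 1/v) = (0.9434, 0.06711) and (0.08000, 0.03067).
Slope = (0.06711 − 0.03067)/(0.9434 − 0.08000) = 0.04220; intercept = 0.06711 − 0.04220×0.9434 = 0.02730.
Vmax = 1/intercept = 36.6 μM/s; Km = slope × Vmax = 0.04220 × 36.6 = 1.55 nM.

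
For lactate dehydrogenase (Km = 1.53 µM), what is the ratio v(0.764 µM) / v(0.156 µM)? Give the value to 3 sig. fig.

3.60

Since Vmax cancels, v₂/v₁ = [S]₂(Km+[S]₁) / [S]₁(Km+[S]₂).
= 0.764×(1.53+0.156) / (0.156×(1.53+0.764)) = 1.288/0.3579 = 3.60.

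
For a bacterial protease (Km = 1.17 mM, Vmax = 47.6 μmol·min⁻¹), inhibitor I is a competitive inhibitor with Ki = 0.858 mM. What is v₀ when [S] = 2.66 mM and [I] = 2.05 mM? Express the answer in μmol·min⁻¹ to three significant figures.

19.1 μmol·min⁻¹

α = 1 + [I]/Ki = 1 + 2.05/0.858 = 3.389.
For a competitive inhibitor, Vmax is unchanged and the apparent Km becomes α·Km: Km,app = 3.97 mM, Vmax,app = 47.6 μmol·min⁻¹.
v = Vmax,app·[S]/(Km,app + [S]) = 47.6 × 2.66/(3.97 + 2.66) = 19.1 μmol·min⁻¹.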